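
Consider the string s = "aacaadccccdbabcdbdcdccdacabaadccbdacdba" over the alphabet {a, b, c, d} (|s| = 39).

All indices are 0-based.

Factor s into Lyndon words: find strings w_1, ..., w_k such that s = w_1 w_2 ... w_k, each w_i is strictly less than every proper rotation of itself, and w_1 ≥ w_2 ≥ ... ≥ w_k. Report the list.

emit factor 1: 'aacaadccccdbabcdbdcdccdacabaadccbdacdb' (i=0, period=38)
emit factor 2: 'a' (i=38, period=1)

["aacaadccccdbabcdbdcdccdacabaadccbdacdb", "a"]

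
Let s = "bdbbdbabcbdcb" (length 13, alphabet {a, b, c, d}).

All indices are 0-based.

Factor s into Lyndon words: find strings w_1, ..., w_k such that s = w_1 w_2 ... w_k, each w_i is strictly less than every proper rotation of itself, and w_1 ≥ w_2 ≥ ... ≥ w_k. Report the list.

["bd", "bbd", "b", "abcbdcb"]

emit factor 1: 'bd' (i=0, period=2)
emit factor 2: 'bbd' (i=2, period=3)
emit factor 3: 'b' (i=5, period=1)
emit factor 4: 'abcbdcb' (i=6, period=7)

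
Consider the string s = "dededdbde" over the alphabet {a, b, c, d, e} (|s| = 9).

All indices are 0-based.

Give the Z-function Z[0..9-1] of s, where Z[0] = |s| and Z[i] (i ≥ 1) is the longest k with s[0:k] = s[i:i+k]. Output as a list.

Z[0]=9
i=1: i≥r, start 0; Z[1]=0
i=2: i≥r, start 0; Z[2]=3 scan→box=[2,5)
i=3: min(r-i=2, Z[1]=0)=0; Z[3]=0
i=4: min(r-i=1, Z[2]=3)=1; Z[4]=1
i=5: i≥r, start 0; Z[5]=1 scan→box=[5,6)
i=6: i≥r, start 0; Z[6]=0
i=7: i≥r, start 0; Z[7]=2 scan→box=[7,9)
i=8: min(r-i=1, Z[1]=0)=0; Z[8]=0

[9, 0, 3, 0, 1, 1, 0, 2, 0]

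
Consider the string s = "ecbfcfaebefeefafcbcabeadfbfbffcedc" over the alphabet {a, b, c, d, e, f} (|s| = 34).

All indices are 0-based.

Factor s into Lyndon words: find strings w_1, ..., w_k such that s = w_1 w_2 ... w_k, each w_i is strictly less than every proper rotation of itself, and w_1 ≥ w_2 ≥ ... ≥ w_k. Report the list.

emit factor 1: 'e' (i=0, period=1)
emit factor 2: 'c' (i=1, period=1)
emit factor 3: 'bfcf' (i=2, period=4)
emit factor 4: 'aebefeefafcbc' (i=6, period=13)
emit factor 5: 'abeadfbfbffcedc' (i=19, period=15)

["e", "c", "bfcf", "aebefeefafcbc", "abeadfbfbffcedc"]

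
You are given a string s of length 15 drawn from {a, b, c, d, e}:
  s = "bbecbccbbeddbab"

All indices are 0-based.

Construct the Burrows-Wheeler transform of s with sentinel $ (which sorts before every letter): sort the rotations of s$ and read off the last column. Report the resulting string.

bbad$ccbbcebdebb

rank  rotation          last
    0  $bbecbccbbeddbab  b
    1  ab$bbecbccbbeddb  b
    2  b$bbecbccbbeddba  a
    3  bab$bbecbccbbedd  d
    4  bbecbccbbeddbab$  $
    5  bbeddbab$bbecbcc  c
    6  bccbbeddbab$bbec  c
    7  becbccbbeddbab$b  b
    8  beddbab$bbecbccb  b
    9  cbbeddbab$bbecbc  c
   10  cbccbbeddbab$bbe  e
   11  ccbbeddbab$bbecb  b
   12  dbab$bbecbccbbed  d
   13  ddbab$bbecbccbbe  e
   14  ecbccbbeddbab$bb  b
   15  eddbab$bbecbccbb  b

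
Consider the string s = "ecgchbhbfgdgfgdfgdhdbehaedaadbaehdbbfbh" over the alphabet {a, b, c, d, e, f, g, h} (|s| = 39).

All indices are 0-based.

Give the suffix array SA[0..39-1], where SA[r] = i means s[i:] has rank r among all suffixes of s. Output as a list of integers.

[26, 27, 23, 30, 29, 34, 20, 35, 7, 37, 5, 1, 3, 25, 28, 33, 19, 14, 10, 17, 0, 24, 21, 31, 36, 12, 8, 15, 2, 13, 9, 16, 11, 38, 22, 6, 4, 32, 18]

sorted suffixes:
  #0 SA[0]=26  'aadbaehdbbfbh'
  #1 SA[1]=27  'adbaehdbbfbh'
  #2 SA[2]=23  'aedaadbaehdbbfbh'
  #3 SA[3]=30  'aehdbbfbh'
  #4 SA[4]=29  'baehdbbfbh'
  #5 SA[5]=34  'bbfbh'
  #6 SA[6]=20  'behaedaadbaehdbbfbh'
  #7 SA[7]=35  'bfbh'
  #8 SA[8]=7  'bfgdgfgdfgdhdbehaedaadbaehdbbfbh'
  #9 SA[9]=37  'bh'
  #10 SA[10]=5  'bhbfgdgfgdfgdhdbehaedaadbaehdbbfbh'
  #11 SA[11]=1  'cgchbhbfgdgfgdfgdhdbehaedaadbaehdbbfbh'
  #12 SA[12]=3  'chbhbfgdgfgdfgdhdbehaedaadbaehdbbfbh'
  #13 SA[13]=25  'daadbaehdbbfbh'
  #14 SA[14]=28  'dbaehdbbfbh'
  #15 SA[15]=33  'dbbfbh'
  #16 SA[16]=19  'dbehaedaadbaehdbbfbh'
  #17 SA[17]=14  'dfgdhdbehaedaadbaehdbbfbh'
  #18 SA[18]=10  'dgfgdfgdhdbehaedaadbaehdbbfbh'
  #19 SA[19]=17  'dhdbehaedaadbaehdbbfbh'
  #20 SA[20]=0  'ecgchbhbfgdgfgdfgdhdbehaedaadbaehdbbfbh'
  #21 SA[21]=24  'edaadbaehdbbfbh'
  #22 SA[22]=21  'ehaedaadbaehdbbfbh'
  #23 SA[23]=31  'ehdbbfbh'
  #24 SA[24]=36  'fbh'
  #25 SA[25]=12  'fgdfgdhdbehaedaadbaehdbbfbh'
  #26 SA[26]=8  'fgdgfgdfgdhdbehaedaadbaehdbbfbh'
  #27 SA[27]=15  'fgdhdbehaedaadbaehdbbfbh'
  #28 SA[28]=2  'gchbhbfgdgfgdfgdhdbehaedaadbaehdbbfbh'
  #29 SA[29]=13  'gdfgdhdbehaedaadbaehdbbfbh'
  #30 SA[30]=9  'gdgfgdfgdhdbehaedaadbaehdbbfbh'
  #31 SA[31]=16  'gdhdbehaedaadbaehdbbfbh'
  #32 SA[32]=11  'gfgdfgdhdbehaedaadbaehdbbfbh'
  #33 SA[33]=38  'h'
  #34 SA[34]=22  'haedaadbaehdbbfbh'
  #35 SA[35]=6  'hbfgdgfgdfgdhdbehaedaadbaehdbbfbh'
  #36 SA[36]=4  'hbhbfgdgfgdfgdhdbehaedaadbaehdbbfbh'
  #37 SA[37]=32  'hdbbfbh'
  #38 SA[38]=18  'hdbehaedaadbaehdbbfbh'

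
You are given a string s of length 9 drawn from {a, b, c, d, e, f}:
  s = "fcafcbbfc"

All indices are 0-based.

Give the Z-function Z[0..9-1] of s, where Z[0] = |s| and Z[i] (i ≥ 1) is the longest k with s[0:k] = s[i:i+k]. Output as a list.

[9, 0, 0, 2, 0, 0, 0, 2, 0]

Z[0]=9
i=1: outside box; Z[1]=0
i=2: outside box; Z[2]=0
i=3: outside box; Z[3]=2 extend→box=[3,5)
i=4: min(r-i=1, Z[1]=0)=0; Z[4]=0
i=5: outside box; Z[5]=0
i=6: outside box; Z[6]=0
i=7: outside box; Z[7]=2 extend→box=[7,9)
i=8: min(r-i=1, Z[1]=0)=0; Z[8]=0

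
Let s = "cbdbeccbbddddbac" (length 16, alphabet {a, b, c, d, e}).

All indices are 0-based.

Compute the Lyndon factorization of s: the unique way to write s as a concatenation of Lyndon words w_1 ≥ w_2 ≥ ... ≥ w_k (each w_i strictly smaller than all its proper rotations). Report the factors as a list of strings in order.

emit factor 1: 'c' (i=0, period=1)
emit factor 2: 'bdbecc' (i=1, period=6)
emit factor 3: 'bbdddd' (i=7, period=6)
emit factor 4: 'b' (i=13, period=1)
emit factor 5: 'ac' (i=14, period=2)

["c", "bdbecc", "bbdddd", "b", "ac"]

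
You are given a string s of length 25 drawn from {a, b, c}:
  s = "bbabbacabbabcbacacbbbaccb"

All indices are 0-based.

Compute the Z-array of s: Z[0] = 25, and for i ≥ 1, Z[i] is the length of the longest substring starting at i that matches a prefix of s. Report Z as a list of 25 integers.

[25, 1, 0, 3, 1, 0, 0, 0, 4, 1, 0, 1, 0, 1, 0, 0, 0, 0, 2, 3, 1, 0, 0, 0, 1]

Z[0]=25
i=1: fresh scan; Z[1]=1 extend→box=[1,2)
i=2: fresh scan; Z[2]=0
i=3: fresh scan; Z[3]=3 extend→box=[3,6)
i=4: min(r-i=2, Z[1]=1)=1; Z[4]=1
i=5: min(r-i=1, Z[2]=0)=0; Z[5]=0
i=6: fresh scan; Z[6]=0
i=7: fresh scan; Z[7]=0
i=8: fresh scan; Z[8]=4 extend→box=[8,12)
i=9: min(r-i=3, Z[1]=1)=1; Z[9]=1
i=10: min(r-i=2, Z[2]=0)=0; Z[10]=0
i=11: min(r-i=1, Z[3]=3)=1; Z[11]=1
i=12: fresh scan; Z[12]=0
i=13: fresh scan; Z[13]=1 extend→box=[13,14)
i=14: fresh scan; Z[14]=0
i=15: fresh scan; Z[15]=0
i=16: fresh scan; Z[16]=0
i=17: fresh scan; Z[17]=0
i=18: fresh scan; Z[18]=2 extend→box=[18,20)
i=19: min(r-i=1, Z[1]=1)=1; Z[19]=3 extend→box=[19,22)
i=20: min(r-i=2, Z[1]=1)=1; Z[20]=1
i=21: min(r-i=1, Z[2]=0)=0; Z[21]=0
i=22: fresh scan; Z[22]=0
i=23: fresh scan; Z[23]=0
i=24: fresh scan; Z[24]=1 extend→box=[24,25)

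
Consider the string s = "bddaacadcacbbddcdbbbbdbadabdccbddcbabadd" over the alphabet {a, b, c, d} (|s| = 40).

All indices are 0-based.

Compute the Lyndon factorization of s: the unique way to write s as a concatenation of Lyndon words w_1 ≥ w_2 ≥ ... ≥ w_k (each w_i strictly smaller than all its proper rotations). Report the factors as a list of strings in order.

emit factor 1: 'bdd' (i=0, period=3)
emit factor 2: 'aacadcacbbddcdbbbbdbadabdccbddcbabadd' (i=3, period=37)

["bdd", "aacadcacbbddcdbbbbdbadabdccbddcbabadd"]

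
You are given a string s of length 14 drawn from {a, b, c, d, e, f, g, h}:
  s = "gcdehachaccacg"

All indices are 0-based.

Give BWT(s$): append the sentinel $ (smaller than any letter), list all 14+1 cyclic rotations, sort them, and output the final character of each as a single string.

ghchcagaacdc$ce

rank  rotation         last
    0  $gcdehachaccacg  g
    1  accacg$gcdehach  h
    2  acg$gcdehachacc  c
    3  achaccacg$gcdeh  h
    4  cacg$gcdehachac  c
    5  ccacg$gcdehacha  a
    6  cdehachaccacg$g  g
    7  cg$gcdehachacca  a
    8  chaccacg$gcdeha  a
    9  dehachaccacg$gc  c
   10  ehachaccacg$gcd  d
   11  g$gcdehachaccac  c
   12  gcdehachaccacg$  $
   13  haccacg$gcdehac  c
   14  hachaccacg$gcde  e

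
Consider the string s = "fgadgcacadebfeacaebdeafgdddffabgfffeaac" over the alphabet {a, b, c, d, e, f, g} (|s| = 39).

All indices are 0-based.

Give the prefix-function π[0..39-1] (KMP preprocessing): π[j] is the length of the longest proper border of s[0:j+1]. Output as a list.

π[0] = 0
j=1 s[j]='g': π[1]=0 (border '')
j=2 s[j]='a': π[2]=0 (border '')
j=3 s[j]='d': π[3]=0 (border '')
j=4 s[j]='g': π[4]=0 (border '')
j=5 s[j]='c': π[5]=0 (border '')
j=6 s[j]='a': π[6]=0 (border '')
j=7 s[j]='c': π[7]=0 (border '')
j=8 s[j]='a': π[8]=0 (border '')
j=9 s[j]='d': π[9]=0 (border '')
j=10 s[j]='e': π[10]=0 (border '')
j=11 s[j]='b': π[11]=0 (border '')
j=12 s[j]='f': π[12]=1 (border 'f')
j=13 s[j]='e': k: 1→0; π[13]=0 (border '')
j=14 s[j]='a': π[14]=0 (border '')
j=15 s[j]='c': π[15]=0 (border '')
j=16 s[j]='a': π[16]=0 (border '')
j=17 s[j]='e': π[17]=0 (border '')
j=18 s[j]='b': π[18]=0 (border '')
j=19 s[j]='d': π[19]=0 (border '')
j=20 s[j]='e': π[20]=0 (border '')
j=21 s[j]='a': π[21]=0 (border '')
j=22 s[j]='f': π[22]=1 (border 'f')
j=23 s[j]='g': π[23]=2 (border 'fg')
j=24 s[j]='d': k: 2→0; π[24]=0 (border '')
j=25 s[j]='d': π[25]=0 (border '')
j=26 s[j]='d': π[26]=0 (border '')
j=27 s[j]='f': π[27]=1 (border 'f')
j=28 s[j]='f': k: 1→0; π[28]=1 (border 'f')
j=29 s[j]='a': k: 1→0; π[29]=0 (border '')
j=30 s[j]='b': π[30]=0 (border '')
j=31 s[j]='g': π[31]=0 (border '')
j=32 s[j]='f': π[32]=1 (border 'f')
j=33 s[j]='f': k: 1→0; π[33]=1 (border 'f')
j=34 s[j]='f': k: 1→0; π[34]=1 (border 'f')
j=35 s[j]='e': k: 1→0; π[35]=0 (border '')
j=36 s[j]='a': π[36]=0 (border '')
j=37 s[j]='a': π[37]=0 (border '')
j=38 s[j]='c': π[38]=0 (border '')

[0, 0, 0, 0, 0, 0, 0, 0, 0, 0, 0, 0, 1, 0, 0, 0, 0, 0, 0, 0, 0, 0, 1, 2, 0, 0, 0, 1, 1, 0, 0, 0, 1, 1, 1, 0, 0, 0, 0]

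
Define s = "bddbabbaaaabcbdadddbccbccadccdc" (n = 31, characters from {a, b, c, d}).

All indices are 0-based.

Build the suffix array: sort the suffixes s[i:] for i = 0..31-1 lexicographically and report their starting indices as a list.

rank | idx | suffix
   0 |   7 | aaaabcbdadddbccbccadccdc
   1 |   8 | aaabcbdadddbccbccadccdc
   2 |   9 | aabcbdadddbccbccadccdc
   3 |   4 | abbaaaabcbdadddbccbccadccdc
   4 |  10 | abcbdadddbccbccadccdc
   5 |  25 | adccdc
   6 |  15 | adddbccbccadccdc
   7 |   6 | baaaabcbdadddbccbccadccdc
   8 |   3 | babbaaaabcbdadddbccbccadccdc
   9 |   5 | bbaaaabcbdadddbccbccadccdc
  10 |  11 | bcbdadddbccbccadccdc
  11 |  22 | bccadccdc
  12 |  19 | bccbccadccdc
  13 |  13 | bdadddbccbccadccdc
  14 |   0 | bddbabbaaaabcbdadddbccbccadccdc
  15 |  30 | c
  16 |  24 | cadccdc
  17 |  21 | cbccadccdc
  18 |  12 | cbdadddbccbccadccdc
  19 |  23 | ccadccdc
  20 |  20 | ccbccadccdc
  21 |  27 | ccdc
  22 |  28 | cdc
  23 |  14 | dadddbccbccadccdc
  24 |   2 | dbabbaaaabcbdadddbccbccadccdc
  25 |  18 | dbccbccadccdc
  26 |  29 | dc
  27 |  26 | dccdc
  28 |   1 | ddbabbaaaabcbdadddbccbccadccdc
  29 |  17 | ddbccbccadccdc
  30 |  16 | dddbccbccadccdc

[7, 8, 9, 4, 10, 25, 15, 6, 3, 5, 11, 22, 19, 13, 0, 30, 24, 21, 12, 23, 20, 27, 28, 14, 2, 18, 29, 26, 1, 17, 16]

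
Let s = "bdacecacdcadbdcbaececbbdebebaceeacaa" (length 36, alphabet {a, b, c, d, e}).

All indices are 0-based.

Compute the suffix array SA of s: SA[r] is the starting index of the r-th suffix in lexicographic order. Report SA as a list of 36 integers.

rank→(start, suffix):
  0 → (35, 'a')
  1 → (34, 'aa')
  2 → (32, 'acaa')
  3 → (6, 'acdcadbdcbaececbbdebebaceeacaa')
  4 → (2, 'acecacdcadbdcbaececbbdebebaceeacaa')
  5 → (28, 'aceeacaa')
  6 → (10, 'adbdcbaececbbdebebaceeacaa')
  7 → (16, 'aececbbdebebaceeacaa')
  8 → (27, 'baceeacaa')
  9 → (15, 'baececbbdebebaceeacaa')
  10 → (21, 'bbdebebaceeacaa')
  11 → (0, 'bdacecacdcadbdcbaececbbdebebaceeacaa')
  12 → (12, 'bdcbaececbbdebebaceeacaa')
  13 → (22, 'bdebebaceeacaa')
  14 → (25, 'bebaceeacaa')
  15 → (33, 'caa')
  16 → (5, 'cacdcadbdcbaececbbdebebaceeacaa')
  17 → (9, 'cadbdcbaececbbdebebaceeacaa')
  18 → (14, 'cbaececbbdebebaceeacaa')
  19 → (20, 'cbbdebebaceeacaa')
  20 → (7, 'cdcadbdcbaececbbdebebaceeacaa')
  21 → (3, 'cecacdcadbdcbaececbbdebebaceeacaa')
  22 → (18, 'cecbbdebebaceeacaa')
  23 → (29, 'ceeacaa')
  24 → (1, 'dacecacdcadbdcbaececbbdebebaceeacaa')
  25 → (11, 'dbdcbaececbbdebebaceeacaa')
  26 → (8, 'dcadbdcbaececbbdebebaceeacaa')
  27 → (13, 'dcbaececbbdebebaceeacaa')
  28 → (23, 'debebaceeacaa')
  29 → (31, 'eacaa')
  30 → (26, 'ebaceeacaa')
  31 → (24, 'ebebaceeacaa')
  32 → (4, 'ecacdcadbdcbaececbbdebebaceeacaa')
  33 → (19, 'ecbbdebebaceeacaa')
  34 → (17, 'ececbbdebebaceeacaa')
  35 → (30, 'eeacaa')

[35, 34, 32, 6, 2, 28, 10, 16, 27, 15, 21, 0, 12, 22, 25, 33, 5, 9, 14, 20, 7, 3, 18, 29, 1, 11, 8, 13, 23, 31, 26, 24, 4, 19, 17, 30]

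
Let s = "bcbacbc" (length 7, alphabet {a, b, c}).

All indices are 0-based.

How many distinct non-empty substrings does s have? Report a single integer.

rank | idx | suffix
   0 |   3 | acbc
   1 |   2 | bacbc
   2 |   5 | bc
   3 |   0 | bcbacbc
   4 |   6 | c
   5 |   1 | cbacbc
   6 |   4 | cbc

SA = [3, 2, 5, 0, 6, 1, 4]
i: (SA[i-1],SA[i]) lcp shared
  1: (3,2) 0 ''
  2: (2,5) 1 'b'
  3: (5,0) 2 'bc'
  4: (0,6) 0 ''
  5: (6,1) 1 'c'
  6: (1,4) 2 'cb'

n(n+1)/2 = 7·8/2 = 28
Σ LCP = 0 + 0 + 1 + 2 + 0 + 1 + 2 = 6
distinct = 28 − 6 = 22

22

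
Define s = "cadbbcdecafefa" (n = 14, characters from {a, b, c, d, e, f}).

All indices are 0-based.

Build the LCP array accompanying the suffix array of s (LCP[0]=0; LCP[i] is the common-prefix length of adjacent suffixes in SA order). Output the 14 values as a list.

sorted suffixes:
  #0 SA[0]=13  'a'
  #1 SA[1]=1  'adbbcdecafefa'
  #2 SA[2]=9  'afefa'
  #3 SA[3]=3  'bbcdecafefa'
  #4 SA[4]=4  'bcdecafefa'
  #5 SA[5]=0  'cadbbcdecafefa'
  #6 SA[6]=8  'cafefa'
  #7 SA[7]=5  'cdecafefa'
  #8 SA[8]=2  'dbbcdecafefa'
  #9 SA[9]=6  'decafefa'
  #10 SA[10]=7  'ecafefa'
  #11 SA[11]=11  'efa'
  #12 SA[12]=12  'fa'
  #13 SA[13]=10  'fefa'

SA = [13, 1, 9, 3, 4, 0, 8, 5, 2, 6, 7, 11, 12, 10]
rank  pair      lcp
   1  s[13:],s[1:]  1  'a'
   2  s[1:],s[9:]  1  'a'
   3  s[9:],s[3:]  0  ''
   4  s[3:],s[4:]  1  'b'
   5  s[4:],s[0:]  0  ''
   6  s[0:],s[8:]  2  'ca'
   7  s[8:],s[5:]  1  'c'
   8  s[5:],s[2:]  0  ''
   9  s[2:],s[6:]  1  'd'
  10  s[6:],s[7:]  0  ''
  11  s[7:],s[11:]  1  'e'
  12  s[11:],s[12:]  0  ''
  13  s[12:],s[10:]  1  'f'

[0, 1, 1, 0, 1, 0, 2, 1, 0, 1, 0, 1, 0, 1]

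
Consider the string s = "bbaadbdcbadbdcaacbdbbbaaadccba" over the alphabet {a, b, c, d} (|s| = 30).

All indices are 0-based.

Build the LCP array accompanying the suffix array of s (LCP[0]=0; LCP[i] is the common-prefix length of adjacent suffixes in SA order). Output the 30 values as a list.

[0, 1, 2, 2, 3, 1, 1, 5, 2, 0, 2, 3, 2, 1, 4, 2, 1, 2, 3, 0, 1, 3, 2, 1, 0, 2, 4, 1, 2, 2]

rank→(start, suffix):
  0 → (29, 'a')
  1 → (22, 'aaadccba')
  2 → (14, 'aacbdbbbaaadccba')
  3 → (2, 'aadbdcbadbdcaacbdbbbaaadccba')
  4 → (23, 'aadccba')
  5 → (15, 'acbdbbbaaadccba')
  6 → (9, 'adbdcaacbdbbbaaadccba')
  7 → (3, 'adbdcbadbdcaacbdbbbaaadccba')
  8 → (24, 'adccba')
  9 → (28, 'ba')
  10 → (21, 'baaadccba')
  11 → (1, 'baadbdcbadbdcaacbdbbbaaadccba')
  12 → (8, 'badbdcaacbdbbbaaadccba')
  13 → (20, 'bbaaadccba')
  14 → (0, 'bbaadbdcbadbdcaacbdbbbaaadccba')
  15 → (19, 'bbbaaadccba')
  16 → (17, 'bdbbbaaadccba')
  17 → (11, 'bdcaacbdbbbaaadccba')
  18 → (5, 'bdcbadbdcaacbdbbbaaadccba')
  19 → (13, 'caacbdbbbaaadccba')
  20 → (27, 'cba')
  21 → (7, 'cbadbdcaacbdbbbaaadccba')
  22 → (16, 'cbdbbbaaadccba')
  23 → (26, 'ccba')
  24 → (18, 'dbbbaaadccba')
  25 → (10, 'dbdcaacbdbbbaaadccba')
  26 → (4, 'dbdcbadbdcaacbdbbbaaadccba')
  27 → (12, 'dcaacbdbbbaaadccba')
  28 → (6, 'dcbadbdcaacbdbbbaaadccba')
  29 → (25, 'dccba')

SA = [29, 22, 14, 2, 23, 15, 9, 3, 24, 28, 21, 1, 8, 20, 0, 19, 17, 11, 5, 13, 27, 7, 16, 26, 18, 10, 4, 12, 6, 25]
i: (SA[i-1],SA[i]) lcp shared
  1: (29,22) 1 'a'
  2: (22,14) 2 'aa'
  3: (14,2) 2 'aa'
  4: (2,23) 3 'aad'
  5: (23,15) 1 'a'
  6: (15,9) 1 'a'
  7: (9,3) 5 'adbdc'
  8: (3,24) 2 'ad'
  9: (24,28) 0 ''
  10: (28,21) 2 'ba'
  11: (21,1) 3 'baa'
  12: (1,8) 2 'ba'
  13: (8,20) 1 'b'
  14: (20,0) 4 'bbaa'
  15: (0,19) 2 'bb'
  16: (19,17) 1 'b'
  17: (17,11) 2 'bd'
  18: (11,5) 3 'bdc'
  19: (5,13) 0 ''
  20: (13,27) 1 'c'
  21: (27,7) 3 'cba'
  22: (7,16) 2 'cb'
  23: (16,26) 1 'c'
  24: (26,18) 0 ''
  25: (18,10) 2 'db'
  26: (10,4) 4 'dbdc'
  27: (4,12) 1 'd'
  28: (12,6) 2 'dc'
  29: (6,25) 2 'dc'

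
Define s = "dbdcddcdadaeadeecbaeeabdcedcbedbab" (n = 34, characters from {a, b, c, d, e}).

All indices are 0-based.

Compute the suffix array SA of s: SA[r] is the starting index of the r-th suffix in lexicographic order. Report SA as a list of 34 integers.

[32, 21, 8, 12, 10, 18, 33, 31, 17, 1, 22, 28, 16, 27, 6, 3, 24, 7, 9, 30, 0, 26, 5, 2, 23, 4, 13, 20, 11, 15, 29, 25, 19, 14]

rank | idx | suffix
   0 |  32 | ab
   1 |  21 | abdcedcbedbab
   2 |   8 | adaeadeecbaeeabdcedcbedbab
   3 |  12 | adeecbaeeabdcedcbedbab
   4 |  10 | aeadeecbaeeabdcedcbedbab
   5 |  18 | aeeabdcedcbedbab
   6 |  33 | b
   7 |  31 | bab
   8 |  17 | baeeabdcedcbedbab
   9 |   1 | bdcddcdadaeadeecbaeeabdcedcbedbab
  10 |  22 | bdcedcbedbab
  11 |  28 | bedbab
  12 |  16 | cbaeeabdcedcbedbab
  13 |  27 | cbedbab
  14 |   6 | cdadaeadeecbaeeabdcedcbedbab
  15 |   3 | cddcdadaeadeecbaeeabdcedcbedbab
  16 |  24 | cedcbedbab
  17 |   7 | dadaeadeecbaeeabdcedcbedbab
  18 |   9 | daeadeecbaeeabdcedcbedbab
  19 |  30 | dbab
  20 |   0 | dbdcddcdadaeadeecbaeeabdcedcbedbab
  21 |  26 | dcbedbab
  22 |   5 | dcdadaeadeecbaeeabdcedcbedbab
  23 |   2 | dcddcdadaeadeecbaeeabdcedcbedbab
  24 |  23 | dcedcbedbab
  25 |   4 | ddcdadaeadeecbaeeabdcedcbedbab
  26 |  13 | deecbaeeabdcedcbedbab
  27 |  20 | eabdcedcbedbab
  28 |  11 | eadeecbaeeabdcedcbedbab
  29 |  15 | ecbaeeabdcedcbedbab
  30 |  29 | edbab
  31 |  25 | edcbedbab
  32 |  19 | eeabdcedcbedbab
  33 |  14 | eecbaeeabdcedcbedbab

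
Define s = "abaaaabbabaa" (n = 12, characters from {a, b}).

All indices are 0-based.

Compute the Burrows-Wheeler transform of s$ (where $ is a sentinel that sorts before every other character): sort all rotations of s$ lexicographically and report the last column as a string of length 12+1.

rank  rotation       last
    0  $abaaaabbabaa  a
    1  a$abaaaabbaba  a
    2  aa$abaaaabbab  b
    3  aaaabbabaa$ab  b
    4  aaabbabaa$aba  a
    5  aabbabaa$abaa  a
    6  abaa$abaaaabb  b
    7  abaaaabbabaa$  $
    8  abbabaa$abaaa  a
    9  baa$abaaaabba  a
   10  baaaabbabaa$a  a
   11  babaa$abaaaab  b
   12  bbabaa$abaaaa  a

aabbaab$aaaba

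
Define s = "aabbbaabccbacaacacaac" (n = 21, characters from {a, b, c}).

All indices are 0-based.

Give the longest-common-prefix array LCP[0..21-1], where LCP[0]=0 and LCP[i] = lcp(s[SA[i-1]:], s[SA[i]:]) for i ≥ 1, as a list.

[0, 3, 2, 3, 1, 2, 1, 2, 5, 3, 0, 2, 1, 2, 1, 0, 1, 4, 2, 1, 1]

rank | idx | suffix
   0 |   0 | aabbbaabccbacaacacaac
   1 |   5 | aabccbacaacacaac
   2 |  18 | aac
   3 |  13 | aacacaac
   4 |   1 | abbbaabccbacaacacaac
   5 |   6 | abccbacaacacaac
   6 |  19 | ac
   7 |  16 | acaac
   8 |  11 | acaacacaac
   9 |  14 | acacaac
  10 |   4 | baabccbacaacacaac
  11 |  10 | bacaacacaac
  12 |   3 | bbaabccbacaacacaac
  13 |   2 | bbbaabccbacaacacaac
  14 |   7 | bccbacaacacaac
  15 |  20 | c
  16 |  17 | caac
  17 |  12 | caacacaac
  18 |  15 | cacaac
  19 |   9 | cbacaacacaac
  20 |   8 | ccbacaacacaac

SA = [0, 5, 18, 13, 1, 6, 19, 16, 11, 14, 4, 10, 3, 2, 7, 20, 17, 12, 15, 9, 8]
rank  pair      lcp
   1  s[0:],s[5:]  3  'aab'
   2  s[5:],s[18:]  2  'aa'
   3  s[18:],s[13:]  3  'aac'
   4  s[13:],s[1:]  1  'a'
   5  s[1:],s[6:]  2  'ab'
   6  s[6:],s[19:]  1  'a'
   7  s[19:],s[16:]  2  'ac'
   8  s[16:],s[11:]  5  'acaac'
   9  s[11:],s[14:]  3  'aca'
  10  s[14:],s[4:]  0  ''
  11  s[4:],s[10:]  2  'ba'
  12  s[10:],s[3:]  1  'b'
  13  s[3:],s[2:]  2  'bb'
  14  s[2:],s[7:]  1  'b'
  15  s[7:],s[20:]  0  ''
  16  s[20:],s[17:]  1  'c'
  17  s[17:],s[12:]  4  'caac'
  18  s[12:],s[15:]  2  'ca'
  19  s[15:],s[9:]  1  'c'
  20  s[9:],s[8:]  1  'c'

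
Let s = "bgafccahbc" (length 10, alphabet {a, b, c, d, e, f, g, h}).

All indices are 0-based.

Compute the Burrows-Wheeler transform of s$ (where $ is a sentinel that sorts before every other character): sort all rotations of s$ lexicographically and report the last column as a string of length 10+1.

cgch$bcfaba

rank  rotation     last
    0  $bgafccahbc  c
    1  afccahbc$bg  g
    2  ahbc$bgafcc  c
    3  bc$bgafccah  h
    4  bgafccahbc$  $
    5  c$bgafccahb  b
    6  cahbc$bgafc  c
    7  ccahbc$bgaf  f
    8  fccahbc$bga  a
    9  gafccahbc$b  b
   10  hbc$bgafcca  a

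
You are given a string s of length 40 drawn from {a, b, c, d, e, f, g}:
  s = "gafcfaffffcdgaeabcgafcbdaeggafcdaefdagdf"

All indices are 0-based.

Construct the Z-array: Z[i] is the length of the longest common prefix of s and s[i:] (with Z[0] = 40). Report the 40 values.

Z[0]=40
i=1: i≥r, start 0; Z[1]=0
i=2: i≥r, start 0; Z[2]=0
i=3: i≥r, start 0; Z[3]=0
i=4: i≥r, start 0; Z[4]=0
i=5: i≥r, start 0; Z[5]=0
i=6: i≥r, start 0; Z[6]=0
i=7: i≥r, start 0; Z[7]=0
i=8: i≥r, start 0; Z[8]=0
i=9: i≥r, start 0; Z[9]=0
i=10: i≥r, start 0; Z[10]=0
i=11: i≥r, start 0; Z[11]=0
i=12: i≥r, start 0; Z[12]=2 extend→box=[12,14)
i=13: min(r-i=1, Z[1]=0)=0; Z[13]=0
i=14: i≥r, start 0; Z[14]=0
i=15: i≥r, start 0; Z[15]=0
i=16: i≥r, start 0; Z[16]=0
i=17: i≥r, start 0; Z[17]=0
i=18: i≥r, start 0; Z[18]=4 extend→box=[18,22)
i=19: min(r-i=3, Z[1]=0)=0; Z[19]=0
i=20: min(r-i=2, Z[2]=0)=0; Z[20]=0
i=21: min(r-i=1, Z[3]=0)=0; Z[21]=0
i=22: i≥r, start 0; Z[22]=0
i=23: i≥r, start 0; Z[23]=0
i=24: i≥r, start 0; Z[24]=0
i=25: i≥r, start 0; Z[25]=0
i=26: i≥r, start 0; Z[26]=1 extend→box=[26,27)
i=27: i≥r, start 0; Z[27]=4 extend→box=[27,31)
i=28: min(r-i=3, Z[1]=0)=0; Z[28]=0
i=29: min(r-i=2, Z[2]=0)=0; Z[29]=0
i=30: min(r-i=1, Z[3]=0)=0; Z[30]=0
i=31: i≥r, start 0; Z[31]=0
i=32: i≥r, start 0; Z[32]=0
i=33: i≥r, start 0; Z[33]=0
i=34: i≥r, start 0; Z[34]=0
i=35: i≥r, start 0; Z[35]=0
i=36: i≥r, start 0; Z[36]=0
i=37: i≥r, start 0; Z[37]=1 extend→box=[37,38)
i=38: i≥r, start 0; Z[38]=0
i=39: i≥r, start 0; Z[39]=0

[40, 0, 0, 0, 0, 0, 0, 0, 0, 0, 0, 0, 2, 0, 0, 0, 0, 0, 4, 0, 0, 0, 0, 0, 0, 0, 1, 4, 0, 0, 0, 0, 0, 0, 0, 0, 0, 1, 0, 0]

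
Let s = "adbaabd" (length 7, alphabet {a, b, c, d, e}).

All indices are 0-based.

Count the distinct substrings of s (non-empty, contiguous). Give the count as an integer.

rank | idx | suffix
   0 |   3 | aabd
   1 |   4 | abd
   2 |   0 | adbaabd
   3 |   2 | baabd
   4 |   5 | bd
   5 |   6 | d
   6 |   1 | dbaabd

SA = [3, 4, 0, 2, 5, 6, 1]
[i] adj suffixes → lcp
  [1] 3/4 → 1 ('a')
  [2] 4/0 → 1 ('a')
  [3] 0/2 → 0 ('')
  [4] 2/5 → 1 ('b')
  [5] 5/6 → 0 ('')
  [6] 6/1 → 1 ('d')

n(n+1)/2 = 7·8/2 = 28
Σ LCP = 0 + 1 + 1 + 0 + 1 + 0 + 1 = 4
distinct = 28 − 4 = 24

24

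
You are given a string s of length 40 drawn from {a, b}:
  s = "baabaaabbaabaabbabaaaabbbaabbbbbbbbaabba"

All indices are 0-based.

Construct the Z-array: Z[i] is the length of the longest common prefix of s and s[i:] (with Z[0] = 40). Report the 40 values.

[40, 0, 0, 3, 0, 0, 0, 1, 6, 0, 0, 4, 0, 0, 1, 2, 0, 3, 0, 0, 0, 0, 1, 1, 4, 0, 0, 1, 1, 1, 1, 1, 1, 1, 4, 0, 0, 1, 2, 0]

Z[0]=40
i=1: outside box; Z[1]=0
i=2: outside box; Z[2]=0
i=3: outside box; Z[3]=3 extend→box=[3,6)
i=4: min(r-i=2, Z[1]=0)=0; Z[4]=0
i=5: min(r-i=1, Z[2]=0)=0; Z[5]=0
i=6: outside box; Z[6]=0
i=7: outside box; Z[7]=1 extend→box=[7,8)
i=8: outside box; Z[8]=6 extend→box=[8,14)
i=9: min(r-i=5, Z[1]=0)=0; Z[9]=0
i=10: min(r-i=4, Z[2]=0)=0; Z[10]=0
i=11: min(r-i=3, Z[3]=3)=3; Z[11]=4 extend→box=[11,15)
i=12: min(r-i=3, Z[1]=0)=0; Z[12]=0
i=13: min(r-i=2, Z[2]=0)=0; Z[13]=0
i=14: min(r-i=1, Z[3]=3)=1; Z[14]=1
i=15: outside box; Z[15]=2 extend→box=[15,17)
i=16: min(r-i=1, Z[1]=0)=0; Z[16]=0
i=17: outside box; Z[17]=3 extend→box=[17,20)
i=18: min(r-i=2, Z[1]=0)=0; Z[18]=0
i=19: min(r-i=1, Z[2]=0)=0; Z[19]=0
i=20: outside box; Z[20]=0
i=21: outside box; Z[21]=0
i=22: outside box; Z[22]=1 extend→box=[22,23)
i=23: outside box; Z[23]=1 extend→box=[23,24)
i=24: outside box; Z[24]=4 extend→box=[24,28)
i=25: min(r-i=3, Z[1]=0)=0; Z[25]=0
i=26: min(r-i=2, Z[2]=0)=0; Z[26]=0
i=27: min(r-i=1, Z[3]=3)=1; Z[27]=1
i=28: outside box; Z[28]=1 extend→box=[28,29)
i=29: outside box; Z[29]=1 extend→box=[29,30)
i=30: outside box; Z[30]=1 extend→box=[30,31)
i=31: outside box; Z[31]=1 extend→box=[31,32)
i=32: outside box; Z[32]=1 extend→box=[32,33)
i=33: outside box; Z[33]=1 extend→box=[33,34)
i=34: outside box; Z[34]=4 extend→box=[34,38)
i=35: min(r-i=3, Z[1]=0)=0; Z[35]=0
i=36: min(r-i=2, Z[2]=0)=0; Z[36]=0
i=37: min(r-i=1, Z[3]=3)=1; Z[37]=1
i=38: outside box; Z[38]=2 extend→box=[38,40)
i=39: min(r-i=1, Z[1]=0)=0; Z[39]=0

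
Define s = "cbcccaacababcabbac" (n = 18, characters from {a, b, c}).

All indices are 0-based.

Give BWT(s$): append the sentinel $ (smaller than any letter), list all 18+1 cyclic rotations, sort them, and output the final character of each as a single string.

rank  rotation             last
    0  $cbcccaacababcabbac  c
    1  aacababcabbac$cbccc  c
    2  ababcabbac$cbcccaac  c
    3  abbac$cbcccaacababc  c
    4  abcabbac$cbcccaacab  b
    5  ac$cbcccaacababcabb  b
    6  acababcabbac$cbccca  a
    7  babcabbac$cbcccaaca  a
    8  bac$cbcccaacababcab  b
    9  bbac$cbcccaacababca  a
   10  bcabbac$cbcccaacaba  a
   11  bcccaacababcabbac$c  c
   12  c$cbcccaacababcabba  a
   13  caacababcabbac$cbcc  c
   14  cababcabbac$cbcccaa  a
   15  cabbac$cbcccaacabab  b
   16  cbcccaacababcabbac$  $
   17  ccaacababcabbac$cbc  c
   18  cccaacababcabbac$cb  b

ccccbbaabaacacab$cb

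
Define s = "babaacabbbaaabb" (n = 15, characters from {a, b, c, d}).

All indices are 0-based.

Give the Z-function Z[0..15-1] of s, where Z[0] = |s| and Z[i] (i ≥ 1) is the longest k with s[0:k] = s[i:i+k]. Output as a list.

Z[0]=15
i=1: i≥r, start 0; Z[1]=0
i=2: i≥r, start 0; Z[2]=2 scan→box=[2,4)
i=3: min(r-i=1, Z[1]=0)=0; Z[3]=0
i=4: i≥r, start 0; Z[4]=0
i=5: i≥r, start 0; Z[5]=0
i=6: i≥r, start 0; Z[6]=0
i=7: i≥r, start 0; Z[7]=1 scan→box=[7,8)
i=8: i≥r, start 0; Z[8]=1 scan→box=[8,9)
i=9: i≥r, start 0; Z[9]=2 scan→box=[9,11)
i=10: min(r-i=1, Z[1]=0)=0; Z[10]=0
i=11: i≥r, start 0; Z[11]=0
i=12: i≥r, start 0; Z[12]=0
i=13: i≥r, start 0; Z[13]=1 scan→box=[13,14)
i=14: i≥r, start 0; Z[14]=1 scan→box=[14,15)

[15, 0, 2, 0, 0, 0, 0, 1, 1, 2, 0, 0, 0, 1, 1]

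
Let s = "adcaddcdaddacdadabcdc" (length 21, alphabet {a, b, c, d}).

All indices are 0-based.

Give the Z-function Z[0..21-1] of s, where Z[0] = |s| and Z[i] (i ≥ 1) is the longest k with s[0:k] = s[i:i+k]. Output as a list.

Z[0]=21
i=1: outside box; Z[1]=0
i=2: outside box; Z[2]=0
i=3: outside box; Z[3]=2 grow→box=[3,5)
i=4: min(r-i=1, Z[1]=0)=0; Z[4]=0
i=5: outside box; Z[5]=0
i=6: outside box; Z[6]=0
i=7: outside box; Z[7]=0
i=8: outside box; Z[8]=2 grow→box=[8,10)
i=9: min(r-i=1, Z[1]=0)=0; Z[9]=0
i=10: outside box; Z[10]=0
i=11: outside box; Z[11]=1 grow→box=[11,12)
i=12: outside box; Z[12]=0
i=13: outside box; Z[13]=0
i=14: outside box; Z[14]=2 grow→box=[14,16)
i=15: min(r-i=1, Z[1]=0)=0; Z[15]=0
i=16: outside box; Z[16]=1 grow→box=[16,17)
i=17: outside box; Z[17]=0
i=18: outside box; Z[18]=0
i=19: outside box; Z[19]=0
i=20: outside box; Z[20]=0

[21, 0, 0, 2, 0, 0, 0, 0, 2, 0, 0, 1, 0, 0, 2, 0, 1, 0, 0, 0, 0]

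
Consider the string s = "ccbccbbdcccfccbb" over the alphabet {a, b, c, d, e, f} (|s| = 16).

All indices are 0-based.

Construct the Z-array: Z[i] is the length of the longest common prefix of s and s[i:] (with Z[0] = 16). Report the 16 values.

Z[0]=16
i=1: fresh scan; Z[1]=1 grow→box=[1,2)
i=2: fresh scan; Z[2]=0
i=3: fresh scan; Z[3]=3 grow→box=[3,6)
i=4: min(r-i=2, Z[1]=1)=1; Z[4]=1
i=5: min(r-i=1, Z[2]=0)=0; Z[5]=0
i=6: fresh scan; Z[6]=0
i=7: fresh scan; Z[7]=0
i=8: fresh scan; Z[8]=2 grow→box=[8,10)
i=9: min(r-i=1, Z[1]=1)=1; Z[9]=2 grow→box=[9,11)
i=10: min(r-i=1, Z[1]=1)=1; Z[10]=1
i=11: fresh scan; Z[11]=0
i=12: fresh scan; Z[12]=3 grow→box=[12,15)
i=13: min(r-i=2, Z[1]=1)=1; Z[13]=1
i=14: min(r-i=1, Z[2]=0)=0; Z[14]=0
i=15: fresh scan; Z[15]=0

[16, 1, 0, 3, 1, 0, 0, 0, 2, 2, 1, 0, 3, 1, 0, 0]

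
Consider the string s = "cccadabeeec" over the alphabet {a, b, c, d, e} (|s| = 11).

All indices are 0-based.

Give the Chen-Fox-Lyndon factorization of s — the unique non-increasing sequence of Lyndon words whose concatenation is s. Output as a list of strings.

["c", "c", "c", "ad", "abeeec"]

emit factor 1: 'c' (i=0, period=1)
emit factor 2: 'c' (i=1, period=1)
emit factor 3: 'c' (i=2, period=1)
emit factor 4: 'ad' (i=3, period=2)
emit factor 5: 'abeeec' (i=5, period=6)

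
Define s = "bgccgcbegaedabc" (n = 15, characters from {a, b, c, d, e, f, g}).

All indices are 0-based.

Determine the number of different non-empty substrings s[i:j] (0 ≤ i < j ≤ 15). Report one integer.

rank→(start, suffix):
  0 → (12, 'abc')
  1 → (9, 'aedabc')
  2 → (13, 'bc')
  3 → (6, 'begaedabc')
  4 → (0, 'bgccgcbegaedabc')
  5 → (14, 'c')
  6 → (5, 'cbegaedabc')
  7 → (2, 'ccgcbegaedabc')
  8 → (3, 'cgcbegaedabc')
  9 → (11, 'dabc')
  10 → (10, 'edabc')
  11 → (7, 'egaedabc')
  12 → (8, 'gaedabc')
  13 → (4, 'gcbegaedabc')
  14 → (1, 'gccgcbegaedabc')

SA = [12, 9, 13, 6, 0, 14, 5, 2, 3, 11, 10, 7, 8, 4, 1]
rank  pair      lcp
   1  s[12:],s[9:]  1  'a'
   2  s[9:],s[13:]  0  ''
   3  s[13:],s[6:]  1  'b'
   4  s[6:],s[0:]  1  'b'
   5  s[0:],s[14:]  0  ''
   6  s[14:],s[5:]  1  'c'
   7  s[5:],s[2:]  1  'c'
   8  s[2:],s[3:]  1  'c'
   9  s[3:],s[11:]  0  ''
  10  s[11:],s[10:]  0  ''
  11  s[10:],s[7:]  1  'e'
  12  s[7:],s[8:]  0  ''
  13  s[8:],s[4:]  1  'g'
  14  s[4:],s[1:]  2  'gc'

n(n+1)/2 = 15·16/2 = 120
Σ LCP = 0 + 1 + 0 + 1 + 1 + 0 + 1 + 1 + 1 + 0 + 0 + 1 + 0 + 1 + 2 = 10
distinct = 120 − 10 = 110

110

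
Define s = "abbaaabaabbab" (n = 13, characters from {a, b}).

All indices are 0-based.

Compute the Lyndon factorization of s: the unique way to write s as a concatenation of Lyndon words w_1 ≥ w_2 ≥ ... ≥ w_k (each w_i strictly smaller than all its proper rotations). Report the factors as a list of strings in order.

["abb", "aaabaabbab"]

emit factor 1: 'abb' (i=0, period=3)
emit factor 2: 'aaabaabbab' (i=3, period=10)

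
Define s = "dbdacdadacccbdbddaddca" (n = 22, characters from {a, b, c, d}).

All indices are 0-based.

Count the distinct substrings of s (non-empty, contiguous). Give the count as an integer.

222

rank | idx | suffix
   0 |  21 | a
   1 |   8 | acccbdbddaddca
   2 |   3 | acdadacccbdbddaddca
   3 |   6 | adacccbdbddaddca
   4 |  17 | addca
   5 |   1 | bdacdadacccbdbddaddca
   6 |  12 | bdbddaddca
   7 |  14 | bddaddca
   8 |  20 | ca
   9 |  11 | cbdbddaddca
  10 |  10 | ccbdbddaddca
  11 |   9 | cccbdbddaddca
  12 |   4 | cdadacccbdbddaddca
  13 |   7 | dacccbdbddaddca
  14 |   2 | dacdadacccbdbddaddca
  15 |   5 | dadacccbdbddaddca
  16 |  16 | daddca
  17 |   0 | dbdacdadacccbdbddaddca
  18 |  13 | dbddaddca
  19 |  19 | dca
  20 |  15 | ddaddca
  21 |  18 | ddca

SA = [21, 8, 3, 6, 17, 1, 12, 14, 20, 11, 10, 9, 4, 7, 2, 5, 16, 0, 13, 19, 15, 18]
i: (SA[i-1],SA[i]) lcp shared
  1: (21,8) 1 'a'
  2: (8,3) 2 'ac'
  3: (3,6) 1 'a'
  4: (6,17) 2 'ad'
  5: (17,1) 0 ''
  6: (1,12) 2 'bd'
  7: (12,14) 2 'bd'
  8: (14,20) 0 ''
  9: (20,11) 1 'c'
  10: (11,10) 1 'c'
  11: (10,9) 2 'cc'
  12: (9,4) 1 'c'
  13: (4,7) 0 ''
  14: (7,2) 3 'dac'
  15: (2,5) 2 'da'
  16: (5,16) 3 'dad'
  17: (16,0) 1 'd'
  18: (0,13) 3 'dbd'
  19: (13,19) 1 'd'
  20: (19,15) 1 'd'
  21: (15,18) 2 'dd'

n(n+1)/2 = 22·23/2 = 253
Σ LCP = 0 + 1 + 2 + 1 + 2 + 0 + 2 + 2 + 0 + 1 + 1 + 2 + 1 + 0 + 3 + 2 + 3 + 1 + 3 + 1 + 1 + 2 = 31
distinct = 253 − 31 = 222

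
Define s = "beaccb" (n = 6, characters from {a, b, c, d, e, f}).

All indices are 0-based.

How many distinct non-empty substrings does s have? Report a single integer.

19

sorted suffixes:
  #0 SA[0]=2  'accb'
  #1 SA[1]=5  'b'
  #2 SA[2]=0  'beaccb'
  #3 SA[3]=4  'cb'
  #4 SA[4]=3  'ccb'
  #5 SA[5]=1  'eaccb'

SA = [2, 5, 0, 4, 3, 1]
i: (SA[i-1],SA[i]) lcp shared
  1: (2,5) 0 ''
  2: (5,0) 1 'b'
  3: (0,4) 0 ''
  4: (4,3) 1 'c'
  5: (3,1) 0 ''

n(n+1)/2 = 6·7/2 = 21
Σ LCP = 0 + 0 + 1 + 0 + 1 + 0 = 2
distinct = 21 − 2 = 19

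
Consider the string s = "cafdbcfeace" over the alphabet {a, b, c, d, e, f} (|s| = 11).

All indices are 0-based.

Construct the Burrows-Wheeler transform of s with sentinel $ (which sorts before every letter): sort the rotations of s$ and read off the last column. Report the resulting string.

eecd$abfcfac

rank  rotation      last
    0  $cafdbcfeace  e
    1  ace$cafdbcfe  e
    2  afdbcfeace$c  c
    3  bcfeace$cafd  d
    4  cafdbcfeace$  $
    5  ce$cafdbcfea  a
    6  cfeace$cafdb  b
    7  dbcfeace$caf  f
    8  e$cafdbcfeac  c
    9  eace$cafdbcf  f
   10  fdbcfeace$ca  a
   11  feace$cafdbc  c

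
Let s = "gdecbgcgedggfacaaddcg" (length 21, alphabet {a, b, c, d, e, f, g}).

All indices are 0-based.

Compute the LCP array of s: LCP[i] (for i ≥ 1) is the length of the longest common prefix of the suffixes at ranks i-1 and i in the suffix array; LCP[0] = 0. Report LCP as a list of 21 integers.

rank→(start, suffix):
  0 → (15, 'aaddcg')
  1 → (13, 'acaaddcg')
  2 → (16, 'addcg')
  3 → (4, 'bgcgedggfacaaddcg')
  4 → (14, 'caaddcg')
  5 → (3, 'cbgcgedggfacaaddcg')
  6 → (19, 'cg')
  7 → (6, 'cgedggfacaaddcg')
  8 → (18, 'dcg')
  9 → (17, 'ddcg')
  10 → (1, 'decbgcgedggfacaaddcg')
  11 → (9, 'dggfacaaddcg')
  12 → (2, 'ecbgcgedggfacaaddcg')
  13 → (8, 'edggfacaaddcg')
  14 → (12, 'facaaddcg')
  15 → (20, 'g')
  16 → (5, 'gcgedggfacaaddcg')
  17 → (0, 'gdecbgcgedggfacaaddcg')
  18 → (7, 'gedggfacaaddcg')
  19 → (11, 'gfacaaddcg')
  20 → (10, 'ggfacaaddcg')

SA = [15, 13, 16, 4, 14, 3, 19, 6, 18, 17, 1, 9, 2, 8, 12, 20, 5, 0, 7, 11, 10]
[i] adj suffixes → lcp
  [1] 15/13 → 1 ('a')
  [2] 13/16 → 1 ('a')
  [3] 16/4 → 0 ('')
  [4] 4/14 → 0 ('')
  [5] 14/3 → 1 ('c')
  [6] 3/19 → 1 ('c')
  [7] 19/6 → 2 ('cg')
  [8] 6/18 → 0 ('')
  [9] 18/17 → 1 ('d')
  [10] 17/1 → 1 ('d')
  [11] 1/9 → 1 ('d')
  [12] 9/2 → 0 ('')
  [13] 2/8 → 1 ('e')
  [14] 8/12 → 0 ('')
  [15] 12/20 → 0 ('')
  [16] 20/5 → 1 ('g')
  [17] 5/0 → 1 ('g')
  [18] 0/7 → 1 ('g')
  [19] 7/11 → 1 ('g')
  [20] 11/10 → 1 ('g')

[0, 1, 1, 0, 0, 1, 1, 2, 0, 1, 1, 1, 0, 1, 0, 0, 1, 1, 1, 1, 1]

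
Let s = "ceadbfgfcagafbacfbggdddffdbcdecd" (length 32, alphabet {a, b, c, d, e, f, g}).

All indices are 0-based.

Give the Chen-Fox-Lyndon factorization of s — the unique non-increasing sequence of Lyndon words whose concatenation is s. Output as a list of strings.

emit factor 1: 'ce' (i=0, period=2)
emit factor 2: 'adbfgfcagafb' (i=2, period=12)
emit factor 3: 'acfbggdddffdbcdecd' (i=14, period=18)

["ce", "adbfgfcagafb", "acfbggdddffdbcdecd"]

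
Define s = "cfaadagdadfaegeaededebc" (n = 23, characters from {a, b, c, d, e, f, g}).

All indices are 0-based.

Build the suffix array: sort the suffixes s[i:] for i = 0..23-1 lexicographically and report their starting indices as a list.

sorted suffixes:
  #0 SA[0]=2  'aadagdadfaegeaededebc'
  #1 SA[1]=3  'adagdadfaegeaededebc'
  #2 SA[2]=8  'adfaegeaededebc'
  #3 SA[3]=15  'aededebc'
  #4 SA[4]=11  'aegeaededebc'
  #5 SA[5]=5  'agdadfaegeaededebc'
  #6 SA[6]=21  'bc'
  #7 SA[7]=22  'c'
  #8 SA[8]=0  'cfaadagdadfaegeaededebc'
  #9 SA[9]=7  'dadfaegeaededebc'
  #10 SA[10]=4  'dagdadfaegeaededebc'
  #11 SA[11]=19  'debc'
  #12 SA[12]=17  'dedebc'
  #13 SA[13]=9  'dfaegeaededebc'
  #14 SA[14]=14  'eaededebc'
  #15 SA[15]=20  'ebc'
  #16 SA[16]=18  'edebc'
  #17 SA[17]=16  'ededebc'
  #18 SA[18]=12  'egeaededebc'
  #19 SA[19]=1  'faadagdadfaegeaededebc'
  #20 SA[20]=10  'faegeaededebc'
  #21 SA[21]=6  'gdadfaegeaededebc'
  #22 SA[22]=13  'geaededebc'

[2, 3, 8, 15, 11, 5, 21, 22, 0, 7, 4, 19, 17, 9, 14, 20, 18, 16, 12, 1, 10, 6, 13]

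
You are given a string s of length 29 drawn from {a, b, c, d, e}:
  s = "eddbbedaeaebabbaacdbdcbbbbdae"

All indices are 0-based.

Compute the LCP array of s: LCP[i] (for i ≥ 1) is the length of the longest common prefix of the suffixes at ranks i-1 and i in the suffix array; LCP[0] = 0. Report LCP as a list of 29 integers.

sorted suffixes:
  #0 SA[0]=15  'aacdbdcbbbbdae'
  #1 SA[1]=12  'abbaacdbdcbbbbdae'
  #2 SA[2]=16  'acdbdcbbbbdae'
  #3 SA[3]=27  'ae'
  #4 SA[4]=7  'aeaebabbaacdbdcbbbbdae'
  #5 SA[5]=9  'aebabbaacdbdcbbbbdae'
  #6 SA[6]=14  'baacdbdcbbbbdae'
  #7 SA[7]=11  'babbaacdbdcbbbbdae'
  #8 SA[8]=13  'bbaacdbdcbbbbdae'
  #9 SA[9]=22  'bbbbdae'
  #10 SA[10]=23  'bbbdae'
  #11 SA[11]=24  'bbdae'
  #12 SA[12]=3  'bbedaeaebabbaacdbdcbbbbdae'
  #13 SA[13]=25  'bdae'
  #14 SA[14]=19  'bdcbbbbdae'
  #15 SA[15]=4  'bedaeaebabbaacdbdcbbbbdae'
  #16 SA[16]=21  'cbbbbdae'
  #17 SA[17]=17  'cdbdcbbbbdae'
  #18 SA[18]=26  'dae'
  #19 SA[19]=6  'daeaebabbaacdbdcbbbbdae'
  #20 SA[20]=2  'dbbedaeaebabbaacdbdcbbbbdae'
  #21 SA[21]=18  'dbdcbbbbdae'
  #22 SA[22]=20  'dcbbbbdae'
  #23 SA[23]=1  'ddbbedaeaebabbaacdbdcbbbbdae'
  #24 SA[24]=28  'e'
  #25 SA[25]=8  'eaebabbaacdbdcbbbbdae'
  #26 SA[26]=10  'ebabbaacdbdcbbbbdae'
  #27 SA[27]=5  'edaeaebabbaacdbdcbbbbdae'
  #28 SA[28]=0  'eddbbedaeaebabbaacdbdcbbbbdae'

SA = [15, 12, 16, 27, 7, 9, 14, 11, 13, 22, 23, 24, 3, 25, 19, 4, 21, 17, 26, 6, 2, 18, 20, 1, 28, 8, 10, 5, 0]
i: (SA[i-1],SA[i]) lcp shared
  1: (15,12) 1 'a'
  2: (12,16) 1 'a'
  3: (16,27) 1 'a'
  4: (27,7) 2 'ae'
  5: (7,9) 2 'ae'
  6: (9,14) 0 ''
  7: (14,11) 2 'ba'
  8: (11,13) 1 'b'
  9: (13,22) 2 'bb'
  10: (22,23) 3 'bbb'
  11: (23,24) 2 'bb'
  12: (24,3) 2 'bb'
  13: (3,25) 1 'b'
  14: (25,19) 2 'bd'
  15: (19,4) 1 'b'
  16: (4,21) 0 ''
  17: (21,17) 1 'c'
  18: (17,26) 0 ''
  19: (26,6) 3 'dae'
  20: (6,2) 1 'd'
  21: (2,18) 2 'db'
  22: (18,20) 1 'd'
  23: (20,1) 1 'd'
  24: (1,28) 0 ''
  25: (28,8) 1 'e'
  26: (8,10) 1 'e'
  27: (10,5) 1 'e'
  28: (5,0) 2 'ed'

[0, 1, 1, 1, 2, 2, 0, 2, 1, 2, 3, 2, 2, 1, 2, 1, 0, 1, 0, 3, 1, 2, 1, 1, 0, 1, 1, 1, 2]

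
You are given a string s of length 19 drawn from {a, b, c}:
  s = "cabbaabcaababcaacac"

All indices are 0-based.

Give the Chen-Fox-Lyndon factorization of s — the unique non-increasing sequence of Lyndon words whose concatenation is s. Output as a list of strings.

emit factor 1: 'c' (i=0, period=1)
emit factor 2: 'abb' (i=1, period=3)
emit factor 3: 'aabc' (i=4, period=4)
emit factor 4: 'aababcaacac' (i=8, period=11)

["c", "abb", "aabc", "aababcaacac"]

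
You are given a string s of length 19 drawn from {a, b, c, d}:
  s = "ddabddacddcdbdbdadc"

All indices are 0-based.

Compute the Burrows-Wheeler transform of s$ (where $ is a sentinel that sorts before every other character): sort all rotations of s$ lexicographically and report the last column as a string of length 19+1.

cdddddaddaddbbcad$bc

rank  rotation              last
    0  $ddabddacddcdbdbdadc  c
    1  abddacddcdbdbdadc$dd  d
    2  acddcdbdbdadc$ddabdd  d
    3  adc$ddabddacddcdbdbd  d
    4  bdadc$ddabddacddcdbd  d
    5  bdbdadc$ddabddacddcd  d
    6  bddacddcdbdbdadc$dda  a
    7  c$ddabddacddcdbdbdad  d
    8  cdbdbdadc$ddabddacdd  d
    9  cddcdbdbdadc$ddabdda  a
   10  dabddacddcdbdbdadc$d  d
   11  dacddcdbdbdadc$ddabd  d
   12  dadc$ddabddacddcdbdb  b
   13  dbdadc$ddabddacddcdb  b
   14  dbdbdadc$ddabddacddc  c
   15  dc$ddabddacddcdbdbda  a
   16  dcdbdbdadc$ddabddacd  d
   17  ddabddacddcdbdbdadc$  $
   18  ddacddcdbdbdadc$ddab  b
   19  ddcdbdbdadc$ddabddac  c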